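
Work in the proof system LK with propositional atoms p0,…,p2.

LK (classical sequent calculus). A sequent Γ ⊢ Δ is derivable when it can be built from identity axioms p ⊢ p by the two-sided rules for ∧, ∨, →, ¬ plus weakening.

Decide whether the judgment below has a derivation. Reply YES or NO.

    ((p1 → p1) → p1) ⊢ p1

Derivation (root first):
[→L] ((p1 → p1) → p1) ⊢ p1
  [→R]  ⊢ (p1 → p1)
    [Ax] p1 ⊢ p1
  [Ax] p1 ⊢ p1

Result: YES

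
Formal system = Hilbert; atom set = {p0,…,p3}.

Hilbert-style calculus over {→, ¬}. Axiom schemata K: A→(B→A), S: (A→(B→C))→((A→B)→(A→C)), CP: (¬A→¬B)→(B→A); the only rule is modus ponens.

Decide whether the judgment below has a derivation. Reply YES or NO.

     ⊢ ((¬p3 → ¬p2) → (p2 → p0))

Truth-table refutation:
  v=0000: Γ:[] Δ:[((¬p3 → ¬p2) → (p2 → p0))=T] refutes=False
  v=0001: Γ:[] Δ:[((¬p3 → ¬p2) → (p2 → p0))=T] refutes=False
  v=0010: Γ:[] Δ:[((¬p3 → ¬p2) → (p2 → p0))=T] refutes=False
  v=0011: Γ:[] Δ:[((¬p3 → ¬p2) → (p2 → p0))=F] refutes=True  ← countermodel

Result: NO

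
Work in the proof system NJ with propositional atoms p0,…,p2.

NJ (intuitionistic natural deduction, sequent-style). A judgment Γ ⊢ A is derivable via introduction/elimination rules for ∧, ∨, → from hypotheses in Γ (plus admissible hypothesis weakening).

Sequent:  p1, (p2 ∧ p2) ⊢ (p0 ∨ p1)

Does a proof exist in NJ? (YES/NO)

Proof tree:
[∨I₂] p1, (p2 ∧ p2) ⊢ (p0 ∨ p1)
  [Wk] p1, (p2 ∧ p2) ⊢ p1
    [Ax] p1 ⊢ p1

Result: YES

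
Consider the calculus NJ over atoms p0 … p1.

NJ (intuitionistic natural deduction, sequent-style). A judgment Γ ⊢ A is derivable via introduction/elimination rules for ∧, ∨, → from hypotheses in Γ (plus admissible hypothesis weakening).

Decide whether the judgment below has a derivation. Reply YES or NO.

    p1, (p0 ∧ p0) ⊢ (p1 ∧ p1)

Derivation trace:
[Wk] p1, (p0 ∧ p0) ⊢ (p1 ∧ p1)
  [∧I] p1 ⊢ (p1 ∧ p1)
    [Ax] p1 ⊢ p1
    [Ax] p1 ⊢ p1

Result: YES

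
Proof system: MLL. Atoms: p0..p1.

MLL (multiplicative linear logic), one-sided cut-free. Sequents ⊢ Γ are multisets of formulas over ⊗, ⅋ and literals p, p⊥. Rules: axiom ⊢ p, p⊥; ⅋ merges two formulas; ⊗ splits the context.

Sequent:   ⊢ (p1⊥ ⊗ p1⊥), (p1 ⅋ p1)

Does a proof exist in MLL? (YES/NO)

Derivation (root first):
[⅋]  ⊢ (p1⊥ ⊗ p1⊥), (p1 ⅋ p1)
  [⊗]  ⊢ p1, p1, (p1⊥ ⊗ p1⊥)
    [Ax]  ⊢ p1, p1⊥
    [Ax]  ⊢ p1, p1⊥

Result: YES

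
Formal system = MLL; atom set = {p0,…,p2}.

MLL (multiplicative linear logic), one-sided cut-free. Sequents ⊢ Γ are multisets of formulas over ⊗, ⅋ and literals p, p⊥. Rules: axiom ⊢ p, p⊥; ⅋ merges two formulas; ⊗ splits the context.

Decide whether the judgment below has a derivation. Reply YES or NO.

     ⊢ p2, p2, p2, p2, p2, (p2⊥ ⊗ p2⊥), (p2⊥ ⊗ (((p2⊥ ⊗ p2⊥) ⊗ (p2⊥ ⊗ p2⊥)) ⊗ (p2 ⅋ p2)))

Derivation trace:
[⊗]  ⊢ p2, p2, p2, p2, p2, (p2⊥ ⊗ p2⊥), (p2⊥ ⊗ (((p2⊥ ⊗ p2⊥) ⊗ (p2⊥ ⊗ p2⊥)) ⊗ (p2 ⅋ p2)))
  [Ax]  ⊢ p2, p2⊥
  [⊗]  ⊢ p2, p2, p2, p2, (p2⊥ ⊗ p2⊥), (((p2⊥ ⊗ p2⊥) ⊗ (p2⊥ ⊗ p2⊥)) ⊗ (p2 ⅋ p2))
    [⊗]  ⊢ p2, p2, p2, p2, ((p2⊥ ⊗ p2⊥) ⊗ (p2⊥ ⊗ p2⊥))
      [⊗]  ⊢ p2, p2, (p2⊥ ⊗ p2⊥)
        [Ax]  ⊢ p2, p2⊥
        [Ax]  ⊢ p2, p2⊥
      [⊗]  ⊢ p2, p2, (p2⊥ ⊗ p2⊥)
        [Ax]  ⊢ p2, p2⊥
        [Ax]  ⊢ p2, p2⊥
    [⅋]  ⊢ (p2⊥ ⊗ p2⊥), (p2 ⅋ p2)
      [⊗]  ⊢ p2, p2, (p2⊥ ⊗ p2⊥)
        [Ax]  ⊢ p2, p2⊥
        [Ax]  ⊢ p2, p2⊥

Result: YES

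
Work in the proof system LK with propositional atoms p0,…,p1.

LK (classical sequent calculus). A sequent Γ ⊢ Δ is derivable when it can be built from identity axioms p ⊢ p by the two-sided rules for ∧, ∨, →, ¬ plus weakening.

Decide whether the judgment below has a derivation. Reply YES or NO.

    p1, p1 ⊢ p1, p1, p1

Derivation trace:
[WR] p1, p1 ⊢ p1, p1, p1
  [WL] p1, p1 ⊢ p1, p1
    [WR] p1 ⊢ p1, p1
      [Ax] p1 ⊢ p1

Result: YES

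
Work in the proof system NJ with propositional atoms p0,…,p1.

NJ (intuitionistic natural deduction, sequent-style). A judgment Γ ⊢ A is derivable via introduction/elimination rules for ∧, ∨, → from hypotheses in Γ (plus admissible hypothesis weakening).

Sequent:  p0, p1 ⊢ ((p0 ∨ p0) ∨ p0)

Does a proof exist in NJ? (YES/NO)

Derivation (root first):
[∨I₁] p0, p1 ⊢ ((p0 ∨ p0) ∨ p0)
  [Wk] p0, p1 ⊢ (p0 ∨ p0)
    [∨I₂] p0 ⊢ (p0 ∨ p0)
      [Ax] p0 ⊢ p0

Result: YES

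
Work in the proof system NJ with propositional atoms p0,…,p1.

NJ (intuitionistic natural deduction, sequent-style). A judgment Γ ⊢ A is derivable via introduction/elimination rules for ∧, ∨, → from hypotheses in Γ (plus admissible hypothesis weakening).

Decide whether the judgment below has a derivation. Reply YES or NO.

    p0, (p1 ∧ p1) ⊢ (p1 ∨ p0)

Proof tree:
[Wk] p0, (p1 ∧ p1) ⊢ (p1 ∨ p0)
  [∨I₂] p0 ⊢ (p1 ∨ p0)
    [Ax] p0 ⊢ p0

Result: YES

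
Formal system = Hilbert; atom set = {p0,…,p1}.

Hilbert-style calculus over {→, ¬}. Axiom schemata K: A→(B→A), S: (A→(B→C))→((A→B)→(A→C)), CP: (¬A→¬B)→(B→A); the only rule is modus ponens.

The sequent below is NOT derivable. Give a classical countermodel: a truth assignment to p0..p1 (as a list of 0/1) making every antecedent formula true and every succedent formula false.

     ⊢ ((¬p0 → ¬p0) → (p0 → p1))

Search for a countermodel by truth-table:
  v=00: Γ:[] Δ:[((¬p0 → ¬p0) → (p0 → p1))=T] refutes=False
  v=01: Γ:[] Δ:[((¬p0 → ¬p0) → (p0 → p1))=T] refutes=False
  v=10: Γ:[] Δ:[((¬p0 → ¬p0) → (p0 → p1))=F] refutes=True  ← countermodel

Result: [1, 0]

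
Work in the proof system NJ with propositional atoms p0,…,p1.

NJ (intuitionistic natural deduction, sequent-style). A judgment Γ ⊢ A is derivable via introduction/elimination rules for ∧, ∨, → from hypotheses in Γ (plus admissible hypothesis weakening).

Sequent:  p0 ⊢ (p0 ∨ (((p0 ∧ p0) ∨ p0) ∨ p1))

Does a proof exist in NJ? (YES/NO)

Proof tree:
[∨I₂] p0 ⊢ (p0 ∨ (((p0 ∧ p0) ∨ p0) ∨ p1))
  [∨I₁] p0 ⊢ (((p0 ∧ p0) ∨ p0) ∨ p1)
    [∨I₁] p0 ⊢ ((p0 ∧ p0) ∨ p0)
      [∧I] p0 ⊢ (p0 ∧ p0)
        [Ax] p0 ⊢ p0
        [Ax] p0 ⊢ p0

Result: YES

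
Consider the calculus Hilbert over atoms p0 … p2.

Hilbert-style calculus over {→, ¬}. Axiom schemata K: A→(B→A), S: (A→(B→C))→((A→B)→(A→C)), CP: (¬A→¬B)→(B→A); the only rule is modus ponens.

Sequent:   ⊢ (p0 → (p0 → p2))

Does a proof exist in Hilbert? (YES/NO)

Truth-table refutation:
  v=000: Γ:[] Δ:[(p0 → (p0 → p2))=T] refutes=False
  v=001: Γ:[] Δ:[(p0 → (p0 → p2))=T] refutes=False
  v=010: Γ:[] Δ:[(p0 → (p0 → p2))=T] refutes=False
  v=011: Γ:[] Δ:[(p0 → (p0 → p2))=T] refutes=False
  v=100: Γ:[] Δ:[(p0 → (p0 → p2))=F] refutes=True  ← countermodel

Result: NO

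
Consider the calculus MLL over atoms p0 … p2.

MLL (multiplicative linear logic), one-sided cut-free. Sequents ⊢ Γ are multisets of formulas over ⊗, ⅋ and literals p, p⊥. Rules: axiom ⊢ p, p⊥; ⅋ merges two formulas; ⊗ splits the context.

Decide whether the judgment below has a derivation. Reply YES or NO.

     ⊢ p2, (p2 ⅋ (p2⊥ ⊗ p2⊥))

Derivation trace:
[⅋]  ⊢ p2, (p2 ⅋ (p2⊥ ⊗ p2⊥))
  [⊗]  ⊢ p2, p2, (p2⊥ ⊗ p2⊥)
    [Ax]  ⊢ p2, p2⊥
    [Ax]  ⊢ p2, p2⊥

Result: YES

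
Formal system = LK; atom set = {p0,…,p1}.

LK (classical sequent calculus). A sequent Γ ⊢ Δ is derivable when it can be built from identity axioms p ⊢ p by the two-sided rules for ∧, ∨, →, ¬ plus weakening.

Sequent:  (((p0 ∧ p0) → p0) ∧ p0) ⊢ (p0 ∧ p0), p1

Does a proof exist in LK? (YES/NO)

Derivation trace:
[∧L] (((p0 ∧ p0) → p0) ∧ p0) ⊢ (p0 ∧ p0), p1
  [WR] p0, ((p0 ∧ p0) → p0) ⊢ (p0 ∧ p0), p1
    [→L] p0, ((p0 ∧ p0) → p0) ⊢ (p0 ∧ p0)
      [∧R] p0 ⊢ (p0 ∧ p0)
        [Ax] p0 ⊢ p0
        [Ax] p0 ⊢ p0
      [∧R] p0 ⊢ (p0 ∧ p0)
        [Ax] p0 ⊢ p0
        [Ax] p0 ⊢ p0

Result: YES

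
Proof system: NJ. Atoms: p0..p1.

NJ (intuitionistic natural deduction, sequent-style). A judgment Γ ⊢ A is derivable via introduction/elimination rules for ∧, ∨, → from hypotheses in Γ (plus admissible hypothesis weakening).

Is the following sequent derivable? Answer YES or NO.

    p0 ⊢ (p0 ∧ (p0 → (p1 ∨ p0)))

Derivation (root first):
[∧I] p0 ⊢ (p0 ∧ (p0 → (p1 ∨ p0)))
  [Ax] p0 ⊢ p0
  [→I]  ⊢ (p0 → (p1 ∨ p0))
    [∨I₂] p0 ⊢ (p1 ∨ p0)
      [Ax] p0 ⊢ p0

Result: YES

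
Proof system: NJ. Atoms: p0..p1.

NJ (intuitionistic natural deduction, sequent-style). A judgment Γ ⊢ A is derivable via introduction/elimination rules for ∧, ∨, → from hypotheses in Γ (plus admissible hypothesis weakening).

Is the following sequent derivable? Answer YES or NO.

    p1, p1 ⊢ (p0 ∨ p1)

Proof tree:
[∨I₂] p1, p1 ⊢ (p0 ∨ p1)
  [Wk] p1, p1 ⊢ p1
    [Ax] p1 ⊢ p1

Result: YES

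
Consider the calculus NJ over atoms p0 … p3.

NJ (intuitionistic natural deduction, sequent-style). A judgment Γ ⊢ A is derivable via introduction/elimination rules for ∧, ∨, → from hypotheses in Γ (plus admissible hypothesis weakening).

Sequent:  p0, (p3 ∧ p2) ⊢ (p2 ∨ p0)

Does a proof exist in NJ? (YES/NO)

Derivation (root first):
[Wk] p0, (p3 ∧ p2) ⊢ (p2 ∨ p0)
  [∨I₂] p0 ⊢ (p2 ∨ p0)
    [Ax] p0 ⊢ p0

Result: YES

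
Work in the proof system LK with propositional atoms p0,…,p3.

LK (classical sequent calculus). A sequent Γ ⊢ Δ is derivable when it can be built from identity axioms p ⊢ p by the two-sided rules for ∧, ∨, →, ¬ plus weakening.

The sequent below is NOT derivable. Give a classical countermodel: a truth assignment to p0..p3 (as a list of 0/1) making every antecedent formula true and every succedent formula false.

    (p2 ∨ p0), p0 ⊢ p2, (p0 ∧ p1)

Search for a countermodel by truth-table:
  v=0000: Γ:[(p2 ∨ p0)=F, p0=F] Δ:[p2=F, (p0 ∧ p1)=F] refutes=False
  v=0001: Γ:[(p2 ∨ p0)=F, p0=F] Δ:[p2=F, (p0 ∧ p1)=F] refutes=False
  v=0010: Γ:[(p2 ∨ p0)=T, p0=F] Δ:[p2=T, (p0 ∧ p1)=F] refutes=False
  v=0011: Γ:[(p2 ∨ p0)=T, p0=F] Δ:[p2=T, (p0 ∧ p1)=F] refutes=False
  v=0100: Γ:[(p2 ∨ p0)=F, p0=F] Δ:[p2=F, (p0 ∧ p1)=F] refutes=False
  v=0101: Γ:[(p2 ∨ p0)=F, p0=F] Δ:[p2=F, (p0 ∧ p1)=F] refutes=False
  v=0110: Γ:[(p2 ∨ p0)=T, p0=F] Δ:[p2=T, (p0 ∧ p1)=F] refutes=False
  v=0111: Γ:[(p2 ∨ p0)=T, p0=F] Δ:[p2=T, (p0 ∧ p1)=F] refutes=False
  v=1000: Γ:[(p2 ∨ p0)=T, p0=T] Δ:[p2=F, (p0 ∧ p1)=F] refutes=True  ← countermodel

Result: [1, 0, 0, 0]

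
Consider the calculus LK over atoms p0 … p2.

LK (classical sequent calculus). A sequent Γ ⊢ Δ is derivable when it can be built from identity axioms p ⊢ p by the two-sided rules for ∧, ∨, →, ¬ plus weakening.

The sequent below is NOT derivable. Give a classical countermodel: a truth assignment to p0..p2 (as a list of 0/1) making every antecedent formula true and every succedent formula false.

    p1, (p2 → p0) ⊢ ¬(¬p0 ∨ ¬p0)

Truth-table refutation:
  v=000: Γ:[p1=F, (p2 → p0)=T] Δ:[¬(¬p0 ∨ ¬p0)=F] refutes=False
  v=001: Γ:[p1=F, (p2 → p0)=F] Δ:[¬(¬p0 ∨ ¬p0)=F] refutes=False
  v=010: Γ:[p1=T, (p2 → p0)=T] Δ:[¬(¬p0 ∨ ¬p0)=F] refutes=True  ← countermodel

Result: [0, 1, 0]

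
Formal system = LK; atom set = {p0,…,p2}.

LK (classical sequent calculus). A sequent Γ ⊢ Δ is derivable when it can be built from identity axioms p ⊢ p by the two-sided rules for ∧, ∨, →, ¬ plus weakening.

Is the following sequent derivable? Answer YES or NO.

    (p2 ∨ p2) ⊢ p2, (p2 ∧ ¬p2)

Proof tree:
[∨L] (p2 ∨ p2) ⊢ p2, (p2 ∧ ¬p2)
  [∧R] p2 ⊢ p2, (p2 ∧ ¬p2)
    [Ax] p2 ⊢ p2
    [¬R]  ⊢ p2, ¬p2
      [Ax] p2 ⊢ p2
  [Ax] p2 ⊢ p2

Result: YES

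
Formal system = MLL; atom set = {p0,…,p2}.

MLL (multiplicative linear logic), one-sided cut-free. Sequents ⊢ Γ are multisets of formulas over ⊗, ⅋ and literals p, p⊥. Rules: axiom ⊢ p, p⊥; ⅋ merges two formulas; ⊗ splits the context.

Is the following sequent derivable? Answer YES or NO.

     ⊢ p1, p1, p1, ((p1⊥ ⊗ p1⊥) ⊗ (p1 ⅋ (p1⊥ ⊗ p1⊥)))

Derivation trace:
[⊗]  ⊢ p1, p1, p1, ((p1⊥ ⊗ p1⊥) ⊗ (p1 ⅋ (p1⊥ ⊗ p1⊥)))
  [⊗]  ⊢ p1, p1, (p1⊥ ⊗ p1⊥)
    [Ax]  ⊢ p1, p1⊥
    [Ax]  ⊢ p1, p1⊥
  [⅋]  ⊢ p1, (p1 ⅋ (p1⊥ ⊗ p1⊥))
    [⊗]  ⊢ p1, p1, (p1⊥ ⊗ p1⊥)
      [Ax]  ⊢ p1, p1⊥
      [Ax]  ⊢ p1, p1⊥

Result: YES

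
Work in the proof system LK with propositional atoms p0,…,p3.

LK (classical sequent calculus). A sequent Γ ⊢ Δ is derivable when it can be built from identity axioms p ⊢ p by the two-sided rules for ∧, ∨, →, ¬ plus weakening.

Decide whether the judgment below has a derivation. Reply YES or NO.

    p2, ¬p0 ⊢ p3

Enumerate valuations to refute Γ ⊢ Δ:
  v=0000: Γ:[p2=F, ¬p0=T] Δ:[p3=F] refutes=False
  v=0001: Γ:[p2=F, ¬p0=T] Δ:[p3=T] refutes=False
  v=0010: Γ:[p2=T, ¬p0=T] Δ:[p3=F] refutes=True  ← countermodel

Result: NO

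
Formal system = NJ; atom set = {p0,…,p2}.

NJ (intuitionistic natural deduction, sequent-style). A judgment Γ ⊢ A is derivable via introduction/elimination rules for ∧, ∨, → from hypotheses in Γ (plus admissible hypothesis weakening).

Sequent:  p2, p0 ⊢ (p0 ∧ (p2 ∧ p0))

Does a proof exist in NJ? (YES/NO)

Proof tree:
[∧I] p2, p0 ⊢ (p0 ∧ (p2 ∧ p0))
  [Ax] p0 ⊢ p0
  [∧I] p2, p0 ⊢ (p2 ∧ p0)
    [Ax] p2 ⊢ p2
    [Ax] p0 ⊢ p0

Result: YES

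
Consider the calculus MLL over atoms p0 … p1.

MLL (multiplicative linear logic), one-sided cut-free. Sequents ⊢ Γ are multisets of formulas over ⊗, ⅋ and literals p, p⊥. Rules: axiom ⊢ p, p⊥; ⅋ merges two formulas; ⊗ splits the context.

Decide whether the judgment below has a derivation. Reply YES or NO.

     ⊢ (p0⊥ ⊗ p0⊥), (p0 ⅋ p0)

Proof tree:
[⅋]  ⊢ (p0⊥ ⊗ p0⊥), (p0 ⅋ p0)
  [⊗]  ⊢ p0, p0, (p0⊥ ⊗ p0⊥)
    [Ax]  ⊢ p0, p0⊥
    [Ax]  ⊢ p0, p0⊥

Result: YES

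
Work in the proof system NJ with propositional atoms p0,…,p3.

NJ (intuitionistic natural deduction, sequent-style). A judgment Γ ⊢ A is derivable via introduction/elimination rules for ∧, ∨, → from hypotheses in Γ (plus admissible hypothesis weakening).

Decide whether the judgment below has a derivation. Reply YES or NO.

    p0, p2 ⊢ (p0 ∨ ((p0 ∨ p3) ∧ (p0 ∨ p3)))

Proof tree:
[Wk] p0, p2 ⊢ (p0 ∨ ((p0 ∨ p3) ∧ (p0 ∨ p3)))
  [∨I₂] p0 ⊢ (p0 ∨ ((p0 ∨ p3) ∧ (p0 ∨ p3)))
    [∧I] p0 ⊢ ((p0 ∨ p3) ∧ (p0 ∨ p3))
      [∨I₁] p0 ⊢ (p0 ∨ p3)
        [Ax] p0 ⊢ p0
      [∨I₁] p0 ⊢ (p0 ∨ p3)
        [Ax] p0 ⊢ p0

Result: YES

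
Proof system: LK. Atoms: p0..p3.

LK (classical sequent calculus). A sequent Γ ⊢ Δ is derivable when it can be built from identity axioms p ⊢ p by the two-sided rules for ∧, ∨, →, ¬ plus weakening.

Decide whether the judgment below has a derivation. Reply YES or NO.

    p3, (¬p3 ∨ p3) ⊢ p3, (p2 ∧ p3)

Derivation trace:
[∧R] p3, (¬p3 ∨ p3) ⊢ p3, (p2 ∧ p3)
  [WR] p3 ⊢ p3, p2
    [Ax] p3 ⊢ p3
  [∨L] p3, (¬p3 ∨ p3) ⊢ p3
    [¬L] p3, ¬p3 ⊢ 
      [Ax] p3 ⊢ p3
    [Ax] p3 ⊢ p3

Result: YES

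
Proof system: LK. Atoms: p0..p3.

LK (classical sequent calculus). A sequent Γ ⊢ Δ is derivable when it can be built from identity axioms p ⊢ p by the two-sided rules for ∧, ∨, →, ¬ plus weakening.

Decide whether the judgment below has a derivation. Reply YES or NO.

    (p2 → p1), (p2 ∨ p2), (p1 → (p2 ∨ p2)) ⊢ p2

Derivation (root first):
[→L] (p2 → p1), (p2 ∨ p2), (p1 → (p2 ∨ p2)) ⊢ p2
  [→L] (p2 ∨ p2), (p2 → p1) ⊢ p1
    [∨L] (p2 ∨ p2) ⊢ p2
      [Ax] p2 ⊢ p2
      [Ax] p2 ⊢ p2
    [Ax] p1 ⊢ p1
  [∨L] (p2 ∨ p2) ⊢ p2
    [Ax] p2 ⊢ p2
    [Ax] p2 ⊢ p2

Result: YES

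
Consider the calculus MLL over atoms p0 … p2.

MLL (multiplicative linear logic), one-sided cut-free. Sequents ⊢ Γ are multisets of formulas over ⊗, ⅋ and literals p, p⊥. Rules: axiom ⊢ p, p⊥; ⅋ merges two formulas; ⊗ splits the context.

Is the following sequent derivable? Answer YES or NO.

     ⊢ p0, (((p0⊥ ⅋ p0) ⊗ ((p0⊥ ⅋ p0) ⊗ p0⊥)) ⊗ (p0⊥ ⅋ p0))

Derivation trace:
[⊗]  ⊢ p0, (((p0⊥ ⅋ p0) ⊗ ((p0⊥ ⅋ p0) ⊗ p0⊥)) ⊗ (p0⊥ ⅋ p0))
  [⊗]  ⊢ p0, ((p0⊥ ⅋ p0) ⊗ ((p0⊥ ⅋ p0) ⊗ p0⊥))
    [⅋]  ⊢ (p0⊥ ⅋ p0)
      [Ax]  ⊢ p0, p0⊥
    [⊗]  ⊢ p0, ((p0⊥ ⅋ p0) ⊗ p0⊥)
      [⅋]  ⊢ (p0⊥ ⅋ p0)
        [Ax]  ⊢ p0, p0⊥
      [Ax]  ⊢ p0, p0⊥
  [⅋]  ⊢ (p0⊥ ⅋ p0)
    [Ax]  ⊢ p0, p0⊥

Result: YES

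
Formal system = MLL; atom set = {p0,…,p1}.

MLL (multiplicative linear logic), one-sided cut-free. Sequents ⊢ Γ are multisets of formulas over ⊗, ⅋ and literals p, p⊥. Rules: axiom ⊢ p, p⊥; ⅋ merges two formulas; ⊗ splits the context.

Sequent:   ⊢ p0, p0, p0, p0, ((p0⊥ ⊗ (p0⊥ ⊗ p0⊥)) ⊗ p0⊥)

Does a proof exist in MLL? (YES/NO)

Derivation trace:
[⊗]  ⊢ p0, p0, p0, p0, ((p0⊥ ⊗ (p0⊥ ⊗ p0⊥)) ⊗ p0⊥)
  [⊗]  ⊢ p0, p0, p0, (p0⊥ ⊗ (p0⊥ ⊗ p0⊥))
    [Ax]  ⊢ p0, p0⊥
    [⊗]  ⊢ p0, p0, (p0⊥ ⊗ p0⊥)
      [Ax]  ⊢ p0, p0⊥
      [Ax]  ⊢ p0, p0⊥
  [Ax]  ⊢ p0, p0⊥

Result: YES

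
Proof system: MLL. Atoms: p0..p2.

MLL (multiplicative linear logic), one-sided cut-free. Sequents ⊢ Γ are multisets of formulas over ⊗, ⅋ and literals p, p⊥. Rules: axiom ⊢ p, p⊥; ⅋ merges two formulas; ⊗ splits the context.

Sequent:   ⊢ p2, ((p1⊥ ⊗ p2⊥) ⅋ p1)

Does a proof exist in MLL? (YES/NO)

Derivation trace:
[⅋]  ⊢ p2, ((p1⊥ ⊗ p2⊥) ⅋ p1)
  [⊗]  ⊢ p1, p2, (p1⊥ ⊗ p2⊥)
    [Ax]  ⊢ p1, p1⊥
    [Ax]  ⊢ p2, p2⊥

Result: YES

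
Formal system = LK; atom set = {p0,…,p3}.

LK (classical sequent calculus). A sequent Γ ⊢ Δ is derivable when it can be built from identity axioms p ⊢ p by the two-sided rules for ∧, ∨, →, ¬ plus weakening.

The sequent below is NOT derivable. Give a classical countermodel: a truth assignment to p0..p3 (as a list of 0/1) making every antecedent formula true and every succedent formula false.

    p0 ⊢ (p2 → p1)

Truth-table refutation:
  v=0000: Γ:[p0=F] Δ:[(p2 → p1)=T] refutes=False
  v=0001: Γ:[p0=F] Δ:[(p2 → p1)=T] refutes=False
  v=0010: Γ:[p0=F] Δ:[(p2 → p1)=F] refutes=False
  v=0011: Γ:[p0=F] Δ:[(p2 → p1)=F] refutes=False
  v=0100: Γ:[p0=F] Δ:[(p2 → p1)=T] refutes=False
  v=0101: Γ:[p0=F] Δ:[(p2 → p1)=T] refutes=False
  v=0110: Γ:[p0=F] Δ:[(p2 → p1)=T] refutes=False
  v=0111: Γ:[p0=F] Δ:[(p2 → p1)=T] refutes=False
  v=1000: Γ:[p0=T] Δ:[(p2 → p1)=T] refutes=False
  v=1001: Γ:[p0=T] Δ:[(p2 → p1)=T] refutes=False
  v=1010: Γ:[p0=T] Δ:[(p2 → p1)=F] refutes=True  ← countermodel

Result: [1, 0, 1, 0]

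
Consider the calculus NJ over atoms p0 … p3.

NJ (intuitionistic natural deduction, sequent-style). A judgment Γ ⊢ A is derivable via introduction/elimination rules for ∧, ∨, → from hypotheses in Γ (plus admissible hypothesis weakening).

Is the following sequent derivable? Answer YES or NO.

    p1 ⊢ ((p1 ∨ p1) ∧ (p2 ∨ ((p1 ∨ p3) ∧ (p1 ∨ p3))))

Derivation (root first):
[∧I] p1 ⊢ ((p1 ∨ p1) ∧ (p2 ∨ ((p1 ∨ p3) ∧ (p1 ∨ p3))))
  [∨I₂] p1 ⊢ (p1 ∨ p1)
    [Ax] p1 ⊢ p1
  [∨I₂] p1 ⊢ (p2 ∨ ((p1 ∨ p3) ∧ (p1 ∨ p3)))
    [∧I] p1 ⊢ ((p1 ∨ p3) ∧ (p1 ∨ p3))
      [∨I₁] p1 ⊢ (p1 ∨ p3)
        [Ax] p1 ⊢ p1
      [∨I₁] p1 ⊢ (p1 ∨ p3)
        [Ax] p1 ⊢ p1

Result: YES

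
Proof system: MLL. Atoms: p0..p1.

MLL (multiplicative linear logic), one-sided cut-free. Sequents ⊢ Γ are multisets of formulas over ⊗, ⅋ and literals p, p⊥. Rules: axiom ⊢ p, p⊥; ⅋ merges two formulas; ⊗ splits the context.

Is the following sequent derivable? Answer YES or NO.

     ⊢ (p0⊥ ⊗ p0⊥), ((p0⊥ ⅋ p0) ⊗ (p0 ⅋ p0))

Proof tree:
[⊗]  ⊢ (p0⊥ ⊗ p0⊥), ((p0⊥ ⅋ p0) ⊗ (p0 ⅋ p0))
  [⅋]  ⊢ (p0⊥ ⅋ p0)
    [Ax]  ⊢ p0, p0⊥
  [⅋]  ⊢ (p0⊥ ⊗ p0⊥), (p0 ⅋ p0)
    [⊗]  ⊢ p0, p0, (p0⊥ ⊗ p0⊥)
      [Ax]  ⊢ p0, p0⊥
      [Ax]  ⊢ p0, p0⊥

Result: YES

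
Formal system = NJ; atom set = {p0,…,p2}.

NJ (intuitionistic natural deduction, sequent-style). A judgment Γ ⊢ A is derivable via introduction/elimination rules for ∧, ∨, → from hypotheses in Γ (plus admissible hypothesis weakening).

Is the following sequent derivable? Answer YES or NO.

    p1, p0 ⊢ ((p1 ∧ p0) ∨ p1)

Derivation (root first):
[∨I₁] p1, p0 ⊢ ((p1 ∧ p0) ∨ p1)
  [∧I] p1, p0 ⊢ (p1 ∧ p0)
    [Ax] p1 ⊢ p1
    [Ax] p0 ⊢ p0

Result: YES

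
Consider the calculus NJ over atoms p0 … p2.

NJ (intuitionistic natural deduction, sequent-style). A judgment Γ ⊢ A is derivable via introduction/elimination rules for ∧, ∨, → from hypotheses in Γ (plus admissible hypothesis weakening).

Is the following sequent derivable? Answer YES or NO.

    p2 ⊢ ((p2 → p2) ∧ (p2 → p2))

Derivation (root first):
[∧I] p2 ⊢ ((p2 → p2) ∧ (p2 → p2))
  [Wk] p2 ⊢ (p2 → p2)
    [→I]  ⊢ (p2 → p2)
      [Ax] p2 ⊢ p2
  [→I]  ⊢ (p2 → p2)
    [Ax] p2 ⊢ p2

Result: YES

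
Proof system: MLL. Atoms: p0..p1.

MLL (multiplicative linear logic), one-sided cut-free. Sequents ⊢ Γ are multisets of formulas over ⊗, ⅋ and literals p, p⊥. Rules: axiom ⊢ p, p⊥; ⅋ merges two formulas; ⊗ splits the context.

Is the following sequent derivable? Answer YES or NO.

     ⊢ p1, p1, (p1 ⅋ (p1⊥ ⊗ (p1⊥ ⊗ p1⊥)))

Derivation (root first):
[⅋]  ⊢ p1, p1, (p1 ⅋ (p1⊥ ⊗ (p1⊥ ⊗ p1⊥)))
  [⊗]  ⊢ p1, p1, p1, (p1⊥ ⊗ (p1⊥ ⊗ p1⊥))
    [Ax]  ⊢ p1, p1⊥
    [⊗]  ⊢ p1, p1, (p1⊥ ⊗ p1⊥)
      [Ax]  ⊢ p1, p1⊥
      [Ax]  ⊢ p1, p1⊥

Result: YES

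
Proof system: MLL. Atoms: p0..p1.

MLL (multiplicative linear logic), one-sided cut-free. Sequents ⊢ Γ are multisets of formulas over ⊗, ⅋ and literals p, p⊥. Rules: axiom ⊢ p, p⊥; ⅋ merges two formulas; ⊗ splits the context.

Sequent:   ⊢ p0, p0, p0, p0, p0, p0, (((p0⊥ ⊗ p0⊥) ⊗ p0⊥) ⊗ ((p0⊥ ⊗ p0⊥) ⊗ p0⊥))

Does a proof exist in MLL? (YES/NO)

Derivation trace:
[⊗]  ⊢ p0, p0, p0, p0, p0, p0, (((p0⊥ ⊗ p0⊥) ⊗ p0⊥) ⊗ ((p0⊥ ⊗ p0⊥) ⊗ p0⊥))
  [⊗]  ⊢ p0, p0, p0, ((p0⊥ ⊗ p0⊥) ⊗ p0⊥)
    [⊗]  ⊢ p0, p0, (p0⊥ ⊗ p0⊥)
      [Ax]  ⊢ p0, p0⊥
      [Ax]  ⊢ p0, p0⊥
    [Ax]  ⊢ p0, p0⊥
  [⊗]  ⊢ p0, p0, p0, ((p0⊥ ⊗ p0⊥) ⊗ p0⊥)
    [⊗]  ⊢ p0, p0, (p0⊥ ⊗ p0⊥)
      [Ax]  ⊢ p0, p0⊥
      [Ax]  ⊢ p0, p0⊥
    [Ax]  ⊢ p0, p0⊥

Result: YES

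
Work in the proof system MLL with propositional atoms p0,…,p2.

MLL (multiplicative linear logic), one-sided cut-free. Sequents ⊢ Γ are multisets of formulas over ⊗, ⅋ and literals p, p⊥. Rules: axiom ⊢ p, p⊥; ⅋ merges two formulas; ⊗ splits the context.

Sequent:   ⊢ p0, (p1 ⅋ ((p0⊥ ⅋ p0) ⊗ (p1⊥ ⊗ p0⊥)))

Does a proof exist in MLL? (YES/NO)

Derivation trace:
[⅋]  ⊢ p0, (p1 ⅋ ((p0⊥ ⅋ p0) ⊗ (p1⊥ ⊗ p0⊥)))
  [⊗]  ⊢ p1, p0, ((p0⊥ ⅋ p0) ⊗ (p1⊥ ⊗ p0⊥))
    [⅋]  ⊢ (p0⊥ ⅋ p0)
      [Ax]  ⊢ p0, p0⊥
    [⊗]  ⊢ p1, p0, (p1⊥ ⊗ p0⊥)
      [Ax]  ⊢ p1, p1⊥
      [Ax]  ⊢ p0, p0⊥

Result: YES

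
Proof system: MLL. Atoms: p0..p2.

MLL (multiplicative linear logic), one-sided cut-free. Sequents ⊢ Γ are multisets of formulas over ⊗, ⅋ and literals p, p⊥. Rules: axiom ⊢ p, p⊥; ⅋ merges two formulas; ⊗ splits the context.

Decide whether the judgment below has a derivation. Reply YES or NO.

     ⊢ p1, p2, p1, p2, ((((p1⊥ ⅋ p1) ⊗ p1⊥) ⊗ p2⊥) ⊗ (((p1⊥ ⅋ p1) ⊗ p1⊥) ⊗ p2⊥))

Derivation trace:
[⊗]  ⊢ p1, p2, p1, p2, ((((p1⊥ ⅋ p1) ⊗ p1⊥) ⊗ p2⊥) ⊗ (((p1⊥ ⅋ p1) ⊗ p1⊥) ⊗ p2⊥))
  [⊗]  ⊢ p1, p2, (((p1⊥ ⅋ p1) ⊗ p1⊥) ⊗ p2⊥)
    [⊗]  ⊢ p1, ((p1⊥ ⅋ p1) ⊗ p1⊥)
      [⅋]  ⊢ (p1⊥ ⅋ p1)
        [Ax]  ⊢ p1, p1⊥
      [Ax]  ⊢ p1, p1⊥
    [Ax]  ⊢ p2, p2⊥
  [⊗]  ⊢ p1, p2, (((p1⊥ ⅋ p1) ⊗ p1⊥) ⊗ p2⊥)
    [⊗]  ⊢ p1, ((p1⊥ ⅋ p1) ⊗ p1⊥)
      [⅋]  ⊢ (p1⊥ ⅋ p1)
        [Ax]  ⊢ p1, p1⊥
      [Ax]  ⊢ p1, p1⊥
    [Ax]  ⊢ p2, p2⊥

Result: YES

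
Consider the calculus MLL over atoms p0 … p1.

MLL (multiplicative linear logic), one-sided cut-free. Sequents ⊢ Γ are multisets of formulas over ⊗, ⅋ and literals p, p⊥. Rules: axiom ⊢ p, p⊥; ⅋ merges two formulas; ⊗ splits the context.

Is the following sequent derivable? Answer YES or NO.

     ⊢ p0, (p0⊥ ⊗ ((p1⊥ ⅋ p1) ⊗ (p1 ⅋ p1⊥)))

Derivation trace:
[⊗]  ⊢ p0, (p0⊥ ⊗ ((p1⊥ ⅋ p1) ⊗ (p1 ⅋ p1⊥)))
  [Ax]  ⊢ p0, p0⊥
  [⊗]  ⊢ ((p1⊥ ⅋ p1) ⊗ (p1 ⅋ p1⊥))
    [⅋]  ⊢ (p1⊥ ⅋ p1)
      [Ax]  ⊢ p1, p1⊥
    [⅋]  ⊢ (p1 ⅋ p1⊥)
      [Ax]  ⊢ p1, p1⊥

Result: YES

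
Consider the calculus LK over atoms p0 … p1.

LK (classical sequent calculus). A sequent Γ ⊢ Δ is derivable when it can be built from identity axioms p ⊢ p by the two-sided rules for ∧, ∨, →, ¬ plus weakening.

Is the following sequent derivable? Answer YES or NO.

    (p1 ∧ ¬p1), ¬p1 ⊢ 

Derivation trace:
[¬L] (p1 ∧ ¬p1), ¬p1 ⊢ 
  [WR] (p1 ∧ ¬p1) ⊢ p1
    [∧L] (p1 ∧ ¬p1) ⊢ 
      [¬L] p1, ¬p1 ⊢ 
        [Ax] p1 ⊢ p1

Result: YES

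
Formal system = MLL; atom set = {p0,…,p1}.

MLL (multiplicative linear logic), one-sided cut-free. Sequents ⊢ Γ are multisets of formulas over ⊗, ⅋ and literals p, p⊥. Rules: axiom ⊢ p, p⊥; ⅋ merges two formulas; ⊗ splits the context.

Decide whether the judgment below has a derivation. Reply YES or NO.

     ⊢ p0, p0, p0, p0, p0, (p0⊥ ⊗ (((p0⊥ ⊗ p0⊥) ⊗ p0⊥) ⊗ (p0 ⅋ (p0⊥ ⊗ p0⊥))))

Proof tree:
[⊗]  ⊢ p0, p0, p0, p0, p0, (p0⊥ ⊗ (((p0⊥ ⊗ p0⊥) ⊗ p0⊥) ⊗ (p0 ⅋ (p0⊥ ⊗ p0⊥))))
  [Ax]  ⊢ p0, p0⊥
  [⊗]  ⊢ p0, p0, p0, p0, (((p0⊥ ⊗ p0⊥) ⊗ p0⊥) ⊗ (p0 ⅋ (p0⊥ ⊗ p0⊥)))
    [⊗]  ⊢ p0, p0, p0, ((p0⊥ ⊗ p0⊥) ⊗ p0⊥)
      [⊗]  ⊢ p0, p0, (p0⊥ ⊗ p0⊥)
        [Ax]  ⊢ p0, p0⊥
        [Ax]  ⊢ p0, p0⊥
      [Ax]  ⊢ p0, p0⊥
    [⅋]  ⊢ p0, (p0 ⅋ (p0⊥ ⊗ p0⊥))
      [⊗]  ⊢ p0, p0, (p0⊥ ⊗ p0⊥)
        [Ax]  ⊢ p0, p0⊥
        [Ax]  ⊢ p0, p0⊥

Result: YES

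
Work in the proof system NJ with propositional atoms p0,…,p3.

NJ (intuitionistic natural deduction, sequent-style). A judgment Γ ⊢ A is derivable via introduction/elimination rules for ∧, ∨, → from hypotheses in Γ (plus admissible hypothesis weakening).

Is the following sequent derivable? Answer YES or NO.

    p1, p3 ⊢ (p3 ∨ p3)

Derivation (root first):
[→E] p1, p3 ⊢ (p3 ∨ p3)
  [Wk] p1 ⊢ (p3 → (p3 ∨ p3))
    [→I]  ⊢ (p3 → (p3 ∨ p3))
      [∨I₂] p3 ⊢ (p3 ∨ p3)
        [Ax] p3 ⊢ p3
  [Ax] p3 ⊢ p3

Result: YES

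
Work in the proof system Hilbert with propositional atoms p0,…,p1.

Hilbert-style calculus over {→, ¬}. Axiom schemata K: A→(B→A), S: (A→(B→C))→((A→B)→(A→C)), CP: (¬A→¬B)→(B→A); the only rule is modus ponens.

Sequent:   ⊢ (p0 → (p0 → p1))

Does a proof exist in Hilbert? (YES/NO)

Search for a countermodel by truth-table:
  v=00: Γ:[] Δ:[(p0 → (p0 → p1))=T] refutes=False
  v=01: Γ:[] Δ:[(p0 → (p0 → p1))=T] refutes=False
  v=10: Γ:[] Δ:[(p0 → (p0 → p1))=F] refutes=True  ← countermodel

Result: NO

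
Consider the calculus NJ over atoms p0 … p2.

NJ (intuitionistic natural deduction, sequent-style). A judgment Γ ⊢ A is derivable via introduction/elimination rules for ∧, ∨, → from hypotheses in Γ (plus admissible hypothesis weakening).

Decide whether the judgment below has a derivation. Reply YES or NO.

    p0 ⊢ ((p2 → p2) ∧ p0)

Derivation trace:
[∧I] p0 ⊢ ((p2 → p2) ∧ p0)
  [Wk] p0 ⊢ (p2 → p2)
    [→I]  ⊢ (p2 → p2)
      [Ax] p2 ⊢ p2
  [Ax] p0 ⊢ p0

Result: YES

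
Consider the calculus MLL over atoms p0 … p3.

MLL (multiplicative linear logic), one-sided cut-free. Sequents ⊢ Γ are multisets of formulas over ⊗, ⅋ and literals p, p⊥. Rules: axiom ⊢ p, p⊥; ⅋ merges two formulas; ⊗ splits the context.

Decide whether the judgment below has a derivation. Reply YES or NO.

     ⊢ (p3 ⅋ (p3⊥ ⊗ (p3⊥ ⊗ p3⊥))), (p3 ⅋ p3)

Derivation trace:
[⅋]  ⊢ (p3 ⅋ (p3⊥ ⊗ (p3⊥ ⊗ p3⊥))), (p3 ⅋ p3)
  [⅋]  ⊢ p3, p3, (p3 ⅋ (p3⊥ ⊗ (p3⊥ ⊗ p3⊥)))
    [⊗]  ⊢ p3, p3, p3, (p3⊥ ⊗ (p3⊥ ⊗ p3⊥))
      [Ax]  ⊢ p3, p3⊥
      [⊗]  ⊢ p3, p3, (p3⊥ ⊗ p3⊥)
        [Ax]  ⊢ p3, p3⊥
        [Ax]  ⊢ p3, p3⊥

Result: YES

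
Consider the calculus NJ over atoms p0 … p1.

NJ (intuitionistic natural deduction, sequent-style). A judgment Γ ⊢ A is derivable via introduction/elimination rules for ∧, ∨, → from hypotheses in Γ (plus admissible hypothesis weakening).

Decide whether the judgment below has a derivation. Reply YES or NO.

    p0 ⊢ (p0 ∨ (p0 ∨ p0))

Proof tree:
[∨I₂] p0 ⊢ (p0 ∨ (p0 ∨ p0))
  [∨I₁] p0 ⊢ (p0 ∨ p0)
    [Ax] p0 ⊢ p0

Result: YES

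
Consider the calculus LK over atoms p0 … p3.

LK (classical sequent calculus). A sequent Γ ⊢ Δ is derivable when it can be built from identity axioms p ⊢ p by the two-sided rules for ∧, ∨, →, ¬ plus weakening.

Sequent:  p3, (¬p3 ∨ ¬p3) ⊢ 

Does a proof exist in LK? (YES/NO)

Derivation (root first):
[∨L] p3, (¬p3 ∨ ¬p3) ⊢ 
  [¬L] p3, ¬p3 ⊢ 
    [Ax] p3 ⊢ p3
  [¬L] p3, ¬p3 ⊢ 
    [Ax] p3 ⊢ p3

Result: YES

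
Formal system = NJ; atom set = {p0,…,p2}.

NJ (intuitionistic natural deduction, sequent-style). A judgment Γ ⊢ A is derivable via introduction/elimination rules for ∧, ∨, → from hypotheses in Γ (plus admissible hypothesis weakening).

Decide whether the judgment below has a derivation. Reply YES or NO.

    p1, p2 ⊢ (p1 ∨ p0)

Derivation trace:
[∨I₁] p1, p2 ⊢ (p1 ∨ p0)
  [Wk] p1, p2 ⊢ p1
    [Ax] p1 ⊢ p1

Result: YES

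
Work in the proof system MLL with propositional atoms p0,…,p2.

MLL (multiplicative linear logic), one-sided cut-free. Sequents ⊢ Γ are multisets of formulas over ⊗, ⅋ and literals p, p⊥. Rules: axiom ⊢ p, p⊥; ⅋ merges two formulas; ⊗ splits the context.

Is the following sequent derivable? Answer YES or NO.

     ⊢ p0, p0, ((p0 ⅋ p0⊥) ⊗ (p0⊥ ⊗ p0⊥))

Derivation trace:
[⊗]  ⊢ p0, p0, ((p0 ⅋ p0⊥) ⊗ (p0⊥ ⊗ p0⊥))
  [⅋]  ⊢ (p0 ⅋ p0⊥)
    [Ax]  ⊢ p0, p0⊥
  [⊗]  ⊢ p0, p0, (p0⊥ ⊗ p0⊥)
    [Ax]  ⊢ p0, p0⊥
    [Ax]  ⊢ p0, p0⊥

Result: YES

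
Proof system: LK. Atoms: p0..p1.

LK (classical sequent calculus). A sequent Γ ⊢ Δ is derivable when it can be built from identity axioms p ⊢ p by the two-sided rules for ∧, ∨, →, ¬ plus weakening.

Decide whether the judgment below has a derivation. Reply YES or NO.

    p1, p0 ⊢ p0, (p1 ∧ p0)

Derivation (root first):
[∧R] p1, p0 ⊢ p0, (p1 ∧ p0)
  [Ax] p1 ⊢ p1
  [WR] p0 ⊢ p0, p0
    [Ax] p0 ⊢ p0

Result: YES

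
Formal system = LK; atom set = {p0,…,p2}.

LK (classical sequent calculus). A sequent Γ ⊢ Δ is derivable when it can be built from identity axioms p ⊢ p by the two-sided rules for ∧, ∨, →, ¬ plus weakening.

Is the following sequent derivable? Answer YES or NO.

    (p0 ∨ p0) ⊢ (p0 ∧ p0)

Derivation trace:
[∨L] (p0 ∨ p0) ⊢ (p0 ∧ p0)
  [∧R] p0 ⊢ (p0 ∧ p0)
    [Ax] p0 ⊢ p0
    [Ax] p0 ⊢ p0
  [∧R] p0 ⊢ (p0 ∧ p0)
    [Ax] p0 ⊢ p0
    [Ax] p0 ⊢ p0

Result: YES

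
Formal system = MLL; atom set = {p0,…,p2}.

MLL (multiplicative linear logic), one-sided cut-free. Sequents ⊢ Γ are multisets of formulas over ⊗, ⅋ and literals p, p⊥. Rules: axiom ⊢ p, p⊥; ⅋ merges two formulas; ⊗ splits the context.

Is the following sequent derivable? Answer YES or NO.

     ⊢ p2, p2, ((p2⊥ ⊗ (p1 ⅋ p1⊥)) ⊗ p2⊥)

Derivation trace:
[⊗]  ⊢ p2, p2, ((p2⊥ ⊗ (p1 ⅋ p1⊥)) ⊗ p2⊥)
  [⊗]  ⊢ p2, (p2⊥ ⊗ (p1 ⅋ p1⊥))
    [Ax]  ⊢ p2, p2⊥
    [⅋]  ⊢ (p1 ⅋ p1⊥)
      [Ax]  ⊢ p1, p1⊥
  [Ax]  ⊢ p2, p2⊥

Result: YES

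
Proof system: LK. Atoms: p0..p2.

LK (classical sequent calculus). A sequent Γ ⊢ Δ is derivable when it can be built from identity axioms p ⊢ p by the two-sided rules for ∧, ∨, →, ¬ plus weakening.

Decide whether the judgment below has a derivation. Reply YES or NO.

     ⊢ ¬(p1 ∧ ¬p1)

Proof tree:
[¬R]  ⊢ ¬(p1 ∧ ¬p1)
  [∧L] (p1 ∧ ¬p1) ⊢ 
    [¬L] p1, ¬p1 ⊢ 
      [Ax] p1 ⊢ p1

Result: YES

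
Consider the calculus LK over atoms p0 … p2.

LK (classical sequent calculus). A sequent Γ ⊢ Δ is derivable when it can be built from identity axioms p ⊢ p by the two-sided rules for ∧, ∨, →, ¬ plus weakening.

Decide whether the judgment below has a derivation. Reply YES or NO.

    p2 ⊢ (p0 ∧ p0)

Search for a countermodel by truth-table:
  v=000: Γ:[p2=F] Δ:[(p0 ∧ p0)=F] refutes=False
  v=001: Γ:[p2=T] Δ:[(p0 ∧ p0)=F] refutes=True  ← countermodel

Result: NO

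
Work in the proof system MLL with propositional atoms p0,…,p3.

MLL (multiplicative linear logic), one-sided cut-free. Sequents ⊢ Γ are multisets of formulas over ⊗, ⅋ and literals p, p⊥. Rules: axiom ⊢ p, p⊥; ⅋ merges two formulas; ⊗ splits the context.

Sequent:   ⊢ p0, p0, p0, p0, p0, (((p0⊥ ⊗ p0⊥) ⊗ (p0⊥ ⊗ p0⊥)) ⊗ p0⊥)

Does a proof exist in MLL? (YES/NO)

Proof tree:
[⊗]  ⊢ p0, p0, p0, p0, p0, (((p0⊥ ⊗ p0⊥) ⊗ (p0⊥ ⊗ p0⊥)) ⊗ p0⊥)
  [⊗]  ⊢ p0, p0, p0, p0, ((p0⊥ ⊗ p0⊥) ⊗ (p0⊥ ⊗ p0⊥))
    [⊗]  ⊢ p0, p0, (p0⊥ ⊗ p0⊥)
      [Ax]  ⊢ p0, p0⊥
      [Ax]  ⊢ p0, p0⊥
    [⊗]  ⊢ p0, p0, (p0⊥ ⊗ p0⊥)
      [Ax]  ⊢ p0, p0⊥
      [Ax]  ⊢ p0, p0⊥
  [Ax]  ⊢ p0, p0⊥

Result: YES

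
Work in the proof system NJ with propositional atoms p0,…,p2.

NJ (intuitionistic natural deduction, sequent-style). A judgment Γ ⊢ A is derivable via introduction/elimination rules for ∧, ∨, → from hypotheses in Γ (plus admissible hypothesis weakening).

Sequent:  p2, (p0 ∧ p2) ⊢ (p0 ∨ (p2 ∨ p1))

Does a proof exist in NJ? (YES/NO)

Proof tree:
[∨I₂] p2, (p0 ∧ p2) ⊢ (p0 ∨ (p2 ∨ p1))
  [Wk] p2, (p0 ∧ p2) ⊢ (p2 ∨ p1)
    [∨I₁] p2 ⊢ (p2 ∨ p1)
      [Ax] p2 ⊢ p2

Result: YES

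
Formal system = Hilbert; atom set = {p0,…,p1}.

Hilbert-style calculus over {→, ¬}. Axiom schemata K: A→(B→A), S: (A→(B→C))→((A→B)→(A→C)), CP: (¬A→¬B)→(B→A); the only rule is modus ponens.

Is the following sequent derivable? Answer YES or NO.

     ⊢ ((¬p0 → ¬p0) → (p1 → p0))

Truth-table refutation:
  v=00: Γ:[] Δ:[((¬p0 → ¬p0) → (p1 → p0))=T] refutes=False
  v=01: Γ:[] Δ:[((¬p0 → ¬p0) → (p1 → p0))=F] refutes=True  ← countermodel

Result: NO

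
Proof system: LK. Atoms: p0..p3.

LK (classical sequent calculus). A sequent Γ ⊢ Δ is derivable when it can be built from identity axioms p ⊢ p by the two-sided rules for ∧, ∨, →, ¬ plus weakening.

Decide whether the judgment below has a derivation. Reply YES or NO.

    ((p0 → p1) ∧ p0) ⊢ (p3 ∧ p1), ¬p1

Enumerate valuations to refute Γ ⊢ Δ:
  v=0000: Γ:[((p0 → p1) ∧ p0)=F] Δ:[(p3 ∧ p1)=F, ¬p1=T] refutes=False
  v=0001: Γ:[((p0 → p1) ∧ p0)=F] Δ:[(p3 ∧ p1)=F, ¬p1=T] refutes=False
  v=0010: Γ:[((p0 → p1) ∧ p0)=F] Δ:[(p3 ∧ p1)=F, ¬p1=T] refutes=False
  v=0011: Γ:[((p0 → p1) ∧ p0)=F] Δ:[(p3 ∧ p1)=F, ¬p1=T] refutes=False
  v=0100: Γ:[((p0 → p1) ∧ p0)=F] Δ:[(p3 ∧ p1)=F, ¬p1=F] refutes=False
  v=0101: Γ:[((p0 → p1) ∧ p0)=F] Δ:[(p3 ∧ p1)=T, ¬p1=F] refutes=False
  v=0110: Γ:[((p0 → p1) ∧ p0)=F] Δ:[(p3 ∧ p1)=F, ¬p1=F] refutes=False
  v=0111: Γ:[((p0 → p1) ∧ p0)=F] Δ:[(p3 ∧ p1)=T, ¬p1=F] refutes=False
  v=1000: Γ:[((p0 → p1) ∧ p0)=F] Δ:[(p3 ∧ p1)=F, ¬p1=T] refutes=False
  v=1001: Γ:[((p0 → p1) ∧ p0)=F] Δ:[(p3 ∧ p1)=F, ¬p1=T] refutes=False
  v=1010: Γ:[((p0 → p1) ∧ p0)=F] Δ:[(p3 ∧ p1)=F, ¬p1=T] refutes=False
  v=1011: Γ:[((p0 → p1) ∧ p0)=F] Δ:[(p3 ∧ p1)=F, ¬p1=T] refutes=False
  v=1100: Γ:[((p0 → p1) ∧ p0)=T] Δ:[(p3 ∧ p1)=F, ¬p1=F] refutes=True  ← countermodel

Result: NO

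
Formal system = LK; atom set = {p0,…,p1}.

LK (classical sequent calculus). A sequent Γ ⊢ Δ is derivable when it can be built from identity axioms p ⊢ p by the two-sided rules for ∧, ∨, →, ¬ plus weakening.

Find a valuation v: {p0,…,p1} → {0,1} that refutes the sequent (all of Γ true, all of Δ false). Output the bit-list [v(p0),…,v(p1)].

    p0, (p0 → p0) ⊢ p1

Enumerate valuations to refute Γ ⊢ Δ:
  v=00: Γ:[p0=F, (p0 → p0)=T] Δ:[p1=F] refutes=False
  v=01: Γ:[p0=F, (p0 → p0)=T] Δ:[p1=T] refutes=False
  v=10: Γ:[p0=T, (p0 → p0)=T] Δ:[p1=F] refutes=True  ← countermodel

Result: [1, 0]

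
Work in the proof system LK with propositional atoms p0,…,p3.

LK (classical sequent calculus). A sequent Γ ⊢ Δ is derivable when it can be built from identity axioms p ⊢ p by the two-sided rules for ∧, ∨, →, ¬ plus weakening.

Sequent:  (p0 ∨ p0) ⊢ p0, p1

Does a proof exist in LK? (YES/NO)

Derivation (root first):
[WR] (p0 ∨ p0) ⊢ p0, p1
  [∨L] (p0 ∨ p0) ⊢ p0
    [Ax] p0 ⊢ p0
    [Ax] p0 ⊢ p0

Result: YES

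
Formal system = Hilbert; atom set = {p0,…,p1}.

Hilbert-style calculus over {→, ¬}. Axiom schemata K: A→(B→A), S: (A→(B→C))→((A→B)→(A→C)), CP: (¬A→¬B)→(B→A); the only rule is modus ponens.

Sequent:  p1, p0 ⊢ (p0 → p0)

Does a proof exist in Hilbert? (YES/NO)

Derivation trace:
[MP] p1, p0 ⊢ (p0 → p0)
  [MP]  ⊢ ((p0 → p0) → (p0 → p0))
    [S]  ⊢ ((p0 → (p0 → p0)) → ((p0 → p0) → (p0 → p0)))
    [K]  ⊢ (p0 → (p0 → p0))
  [MP] p1, p0 ⊢ (p0 → p0)
    [K]  ⊢ (p0 → (p0 → p0))
    [MP] p1, p0 ⊢ p0
      [MP] p0 ⊢ (p1 → p0)
        [K]  ⊢ (p0 → (p1 → p0))
        [Hyp] p0 ⊢ p0
      [Hyp] p1 ⊢ p1

Result: YES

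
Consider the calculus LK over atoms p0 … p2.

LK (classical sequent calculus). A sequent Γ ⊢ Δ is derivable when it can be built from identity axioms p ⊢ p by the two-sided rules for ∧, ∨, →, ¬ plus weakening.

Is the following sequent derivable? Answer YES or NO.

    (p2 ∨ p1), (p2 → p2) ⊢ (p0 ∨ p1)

Search for a countermodel by truth-table:
  v=000: Γ:[(p2 ∨ p1)=F, (p2 → p2)=T] Δ:[(p0 ∨ p1)=F] refutes=False
  v=001: Γ:[(p2 ∨ p1)=T, (p2 → p2)=T] Δ:[(p0 ∨ p1)=F] refutes=True  ← countermodel

Result: NO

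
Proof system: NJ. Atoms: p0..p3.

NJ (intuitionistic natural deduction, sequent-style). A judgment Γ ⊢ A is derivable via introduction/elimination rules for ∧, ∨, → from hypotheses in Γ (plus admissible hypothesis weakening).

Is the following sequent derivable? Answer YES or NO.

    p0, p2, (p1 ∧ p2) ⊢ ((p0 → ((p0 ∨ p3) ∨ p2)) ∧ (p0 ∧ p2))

Derivation (root first):
[∧I] p0, p2, (p1 ∧ p2) ⊢ ((p0 → ((p0 ∨ p3) ∨ p2)) ∧ (p0 ∧ p2))
  [→I]  ⊢ (p0 → ((p0 ∨ p3) ∨ p2))
    [∨I₁] p0 ⊢ ((p0 ∨ p3) ∨ p2)
      [∨I₁] p0 ⊢ (p0 ∨ p3)
        [Ax] p0 ⊢ p0
  [∧I] p2, (p1 ∧ p2), p0 ⊢ (p0 ∧ p2)
    [Wk] p0, (p1 ∧ p2) ⊢ p0
      [Ax] p0 ⊢ p0
    [Ax] p2 ⊢ p2

Result: YES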